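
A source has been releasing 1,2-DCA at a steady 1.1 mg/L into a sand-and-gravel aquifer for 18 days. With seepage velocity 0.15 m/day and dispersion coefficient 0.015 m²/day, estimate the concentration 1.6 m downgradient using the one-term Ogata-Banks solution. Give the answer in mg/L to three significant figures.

For a continuous step input, C/C₀ ≈ ½·erfc((x−vt)/(2√(Dt))).
vt = 0.15 × 18 = 2.7 m and 2√(Dt) = 2√(0.015 × 18) = 1.039 m.
Argument (x−vt)/(2√(Dt)) = (1.6 − 2.7)/1.039 = -1.059; ½·erfc(-1.059) = 0.9329.
C = 1.1 × 0.9329 = 1.03 mg/L.

1.03 mg/L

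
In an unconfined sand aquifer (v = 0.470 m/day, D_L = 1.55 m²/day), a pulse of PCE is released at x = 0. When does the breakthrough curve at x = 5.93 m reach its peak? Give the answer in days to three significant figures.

7.42 days

For the 1D instantaneous-source solution, setting ∂C/∂t = 0 at fixed x gives v²t² + 2Dt − x² = 0, so t = (√(D² + v²x²) − D)/v².
√(D² + v²x²) = √(1.55² + 0.470² × 5.93²) = 3.189; v² = 0.2209.
t = (3.189 − 1.55)/0.2209 = 7.42 days (vs. the pure-advection estimate x/v = 12.6 d).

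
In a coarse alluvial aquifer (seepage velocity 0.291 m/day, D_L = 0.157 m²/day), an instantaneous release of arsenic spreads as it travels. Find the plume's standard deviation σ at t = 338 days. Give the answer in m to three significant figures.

10.3 m

Dispersive spreading gives a Gaussian with σ² = 2Dt; advection only shifts the center.
σ = √(2 × 0.157 × 338) = 10.3 m.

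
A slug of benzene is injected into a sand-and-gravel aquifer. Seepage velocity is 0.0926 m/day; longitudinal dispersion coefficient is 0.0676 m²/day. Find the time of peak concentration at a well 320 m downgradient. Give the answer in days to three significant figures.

For the 1D instantaneous-source solution, setting ∂C/∂t = 0 at fixed x gives v²t² + 2Dt − x² = 0, so t = (√(D² + v²x²) − D)/v².
√(D² + v²x²) = √(0.0676² + 0.0926² × 320²) = 29.63; v² = 0.00857476.
t = (29.63 − 0.0676)/0.00857476 = 3450 days (vs. the pure-advection estimate x/v = 3460 d).

3450 days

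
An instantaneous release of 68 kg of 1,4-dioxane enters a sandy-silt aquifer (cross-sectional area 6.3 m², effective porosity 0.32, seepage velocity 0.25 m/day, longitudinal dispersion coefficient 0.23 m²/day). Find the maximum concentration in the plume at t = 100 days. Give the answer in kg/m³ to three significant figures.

1.98 kg/m³

The peak of an instantaneous 1D plume sits at x = vt; there the Gaussian factor is 1 and C_max = M/(n_e·A·√(4πDt)), where n_e·A is the pore area the mass is dissolved in.
√(4πDt) = √(4π × 0.23 × 100) = 17.00 m, so C_max = 68/(0.32 × 6.3 × 17.00) = 1.98 kg/m³.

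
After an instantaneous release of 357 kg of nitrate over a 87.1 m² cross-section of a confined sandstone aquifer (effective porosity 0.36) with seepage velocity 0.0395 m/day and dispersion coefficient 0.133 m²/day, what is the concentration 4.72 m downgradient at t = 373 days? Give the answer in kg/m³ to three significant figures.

0.275 kg/m³

For an instantaneous plane source, C(x,t) = M/(n_e·A·√(4πDt)) · exp(−(x−vt)²/(4Dt)), with n_e·A the pore (flow) area.
Plume center vt = 0.0395 × 373 = 14.7335 m, so the well at 4.72 m is 10.0135 m upgradient of the peak.
√(4πDt) = 24.97 m, giving peak height M/(n_e·A·√(4πDt)) = 357/(0.36 × 87.1 × 24.97) = 0.4560 kg/m³.
(x−vt)²/(4Dt) = (-10.0135)²/(4 × 0.133 × 373) = 0.5053; exp(−0.5053) = 0.6033.
C = 0.4560 × 0.6033 = 0.275 kg/m³.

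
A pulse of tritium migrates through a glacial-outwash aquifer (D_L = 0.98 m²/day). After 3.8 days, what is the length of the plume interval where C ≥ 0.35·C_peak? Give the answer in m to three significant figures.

The plume is Gaussian with σ = √(2Dt) = √(2 × 0.98 × 3.8) = 2.729 m.
C/C_peak = exp(−Δx²/(2σ²)) = 0.35 ⇒ Δx = σ·√(−2 ln 0.35) = 2.729 × 1.449 = 3.954 m.
Width = 2Δx = 7.91 m.

7.91 m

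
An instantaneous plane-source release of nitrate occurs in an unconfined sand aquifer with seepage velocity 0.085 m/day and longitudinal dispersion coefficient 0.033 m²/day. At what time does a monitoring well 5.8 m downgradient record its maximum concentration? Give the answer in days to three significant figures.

For the 1D instantaneous-source solution, setting ∂C/∂t = 0 at fixed x gives v²t² + 2Dt − x² = 0, so t = (√(D² + v²x²) − D)/v².
√(D² + v²x²) = √(0.033² + 0.085² × 5.8²) = 0.4941; v² = 0.007225.
t = (0.4941 − 0.033)/0.007225 = 63.8 days (vs. the pure-advection estimate x/v = 68.2 d).

63.8 days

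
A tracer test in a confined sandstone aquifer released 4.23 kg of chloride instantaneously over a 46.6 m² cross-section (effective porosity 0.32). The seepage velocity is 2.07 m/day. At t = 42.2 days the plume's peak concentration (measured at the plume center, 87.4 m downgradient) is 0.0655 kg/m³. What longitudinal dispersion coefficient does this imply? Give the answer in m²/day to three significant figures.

0.0354 m²/day

At the plume center C_max = M/(n_e·A·√(4πDt)), so D = M²/(4πt·(n_e·A·C_max)²).
n_e·A·C_max = 0.32 × 46.6 × 0.0655 = 0.9767 kg/m.
D = 4.23²/(4π × 42.2 × 0.9767²) = 0.0354 m²/day.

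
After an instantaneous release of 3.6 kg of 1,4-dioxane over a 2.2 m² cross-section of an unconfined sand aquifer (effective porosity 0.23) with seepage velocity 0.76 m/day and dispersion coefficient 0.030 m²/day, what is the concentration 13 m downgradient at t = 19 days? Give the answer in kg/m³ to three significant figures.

1.07 kg/m³

For an instantaneous plane source, C(x,t) = M/(n_e·A·√(4πDt)) · exp(−(x−vt)²/(4Dt)), with n_e·A the pore (flow) area.
Plume center vt = 0.76 × 19 = 14.44 m, so the well at 13 m is 1.44 m upgradient of the peak.
√(4πDt) = 2.676 m, giving peak height M/(n_e·A·√(4πDt)) = 3.6/(0.23 × 2.2 × 2.676) = 2.659 kg/m³.
(x−vt)²/(4Dt) = (-1.44)²/(4 × 0.030 × 19) = 0.9095; exp(−0.9095) = 0.4027.
C = 2.659 × 0.4027 = 1.07 kg/m³.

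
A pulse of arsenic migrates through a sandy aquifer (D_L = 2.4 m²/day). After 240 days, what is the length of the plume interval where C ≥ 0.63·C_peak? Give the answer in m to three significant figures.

The plume is Gaussian with σ = √(2Dt) = √(2 × 2.4 × 240) = 33.94 m.
C/C_peak = exp(−Δx²/(2σ²)) = 0.63 ⇒ Δx = σ·√(−2 ln 0.63) = 33.94 × 0.9613 = 32.63 m.
Width = 2Δx = 65.3 m.

65.3 m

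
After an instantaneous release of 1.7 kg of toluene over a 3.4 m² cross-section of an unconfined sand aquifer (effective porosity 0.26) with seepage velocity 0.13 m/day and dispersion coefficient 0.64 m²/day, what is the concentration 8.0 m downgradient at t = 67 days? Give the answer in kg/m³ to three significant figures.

0.0826 kg/m³

For an instantaneous plane source, C(x,t) = M/(n_e·A·√(4πDt)) · exp(−(x−vt)²/(4Dt)), with n_e·A the pore (flow) area.
Plume center vt = 0.13 × 67 = 8.71 m, so the well at 8.0 m is 0.71 m upgradient of the peak.
√(4πDt) = 23.21 m, giving peak height M/(n_e·A·√(4πDt)) = 1.7/(0.26 × 3.4 × 23.21) = 0.08286 kg/m³.
(x−vt)²/(4Dt) = (-0.71)²/(4 × 0.64 × 67) = 0.002939; exp(−0.002939) = 0.9971.
C = 0.08286 × 0.9971 = 0.0826 kg/m³.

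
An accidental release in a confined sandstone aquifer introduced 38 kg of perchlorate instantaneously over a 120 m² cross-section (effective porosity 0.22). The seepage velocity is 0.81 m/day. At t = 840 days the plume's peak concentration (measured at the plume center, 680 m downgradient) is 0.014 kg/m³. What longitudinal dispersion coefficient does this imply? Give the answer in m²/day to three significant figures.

At the plume center C_max = M/(n_e·A·√(4πDt)), so D = M²/(4πt·(n_e·A·C_max)²).
n_e·A·C_max = 0.22 × 120 × 0.014 = 0.3696 kg/m.
D = 38²/(4π × 840 × 0.3696²) = 1.00 m²/day.

1.00 m²/day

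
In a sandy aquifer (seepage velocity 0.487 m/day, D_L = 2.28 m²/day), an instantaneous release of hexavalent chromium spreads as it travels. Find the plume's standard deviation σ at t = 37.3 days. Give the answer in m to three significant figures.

13.0 m

Dispersive spreading gives a Gaussian with σ² = 2Dt; advection only shifts the center.
σ = √(2 × 2.28 × 37.3) = 13.0 m.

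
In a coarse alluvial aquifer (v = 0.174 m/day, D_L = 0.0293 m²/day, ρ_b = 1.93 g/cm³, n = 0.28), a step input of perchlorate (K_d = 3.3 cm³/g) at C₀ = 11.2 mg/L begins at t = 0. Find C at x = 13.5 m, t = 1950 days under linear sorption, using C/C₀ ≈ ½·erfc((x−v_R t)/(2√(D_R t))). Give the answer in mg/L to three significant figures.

Retardation factor R = 1 + ρ_b·K_d/n = 1 + 1.93 × 3.3/0.28 = 23.75.
Sorption retards both mechanisms: v_R = v/R = 0.007326 m/day, D_R = D/R = 0.001234 m²/day.
v_R·t = 0.007326 × 1950 = 14.2857 m; 2√(D_R t) = 3.102 m; argument = (13.5 − 14.2857)/3.102 = -0.2533.
C = C₀ × ½·erfc(-0.2533) = 11.2 × 0.6399 = 7.17 mg/L.

7.17 mg/L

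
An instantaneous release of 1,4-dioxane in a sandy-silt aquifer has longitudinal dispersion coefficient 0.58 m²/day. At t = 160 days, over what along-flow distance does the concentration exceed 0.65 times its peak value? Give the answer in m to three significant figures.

The plume is Gaussian with σ = √(2Dt) = √(2 × 0.58 × 160) = 13.62 m.
C/C_peak = exp(−Δx²/(2σ²)) = 0.65 ⇒ Δx = σ·√(−2 ln 0.65) = 13.62 × 0.9282 = 12.64 m.
Width = 2Δx = 25.3 m.

25.3 m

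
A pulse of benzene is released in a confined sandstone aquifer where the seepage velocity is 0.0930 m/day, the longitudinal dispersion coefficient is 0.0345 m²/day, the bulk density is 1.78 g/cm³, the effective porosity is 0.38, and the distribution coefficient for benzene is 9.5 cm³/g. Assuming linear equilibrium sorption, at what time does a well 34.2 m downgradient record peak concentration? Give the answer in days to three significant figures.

16600 days

Retardation factor R = 1 + ρ_b·K_d/n = 1 + 1.78 × 9.5/0.38 = 45.50.
Sorption retards both mechanisms: v_R = v/R = 0.002044 m/day, D_R = D/R = 0.0007582 m²/day.
Peak time from v_R²t² + 2D_R t − x² = 0: t = (√(D_R² + v_R²x²) − D_R)/v_R².
√(D_R² + v_R²x²) = √(0.0007582² + 0.002044² × 34.2²) = 0.06991; v_R² = 4.178e-06.
t = (0.06991 − 0.0007582)/4.178e-06 = 16600 days.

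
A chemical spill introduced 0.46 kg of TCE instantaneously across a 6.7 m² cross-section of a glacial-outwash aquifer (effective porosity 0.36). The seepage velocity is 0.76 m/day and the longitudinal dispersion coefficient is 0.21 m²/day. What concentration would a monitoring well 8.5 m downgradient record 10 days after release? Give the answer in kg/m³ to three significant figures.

For an instantaneous plane source, C(x,t) = M/(n_e·A·√(4πDt)) · exp(−(x−vt)²/(4Dt)), with n_e·A the pore (flow) area.
Plume center vt = 0.76 × 10 = 7.6 m, so the well at 8.5 m is 0.9 m downgradient of the peak.
√(4πDt) = 5.137 m, giving peak height M/(n_e·A·√(4πDt)) = 0.46/(0.36 × 6.7 × 5.137) = 0.03713 kg/m³.
(x−vt)²/(4Dt) = (0.9)²/(4 × 0.21 × 10) = 0.09643; exp(−0.09643) = 0.9081.
C = 0.03713 × 0.9081 = 0.0337 kg/m³.

0.0337 kg/m³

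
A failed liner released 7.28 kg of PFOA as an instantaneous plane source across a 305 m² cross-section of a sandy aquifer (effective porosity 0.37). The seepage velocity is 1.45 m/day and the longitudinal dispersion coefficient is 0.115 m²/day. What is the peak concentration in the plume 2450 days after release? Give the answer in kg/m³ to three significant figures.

The peak of an instantaneous 1D plume sits at x = vt; there the Gaussian factor is 1 and C_max = M/(n_e·A·√(4πDt)), where n_e·A is the pore area the mass is dissolved in.
√(4πDt) = √(4π × 0.115 × 2450) = 59.50 m, so C_max = 7.28/(0.37 × 305 × 59.50) = 0.00108 kg/m³.

0.00108 kg/m³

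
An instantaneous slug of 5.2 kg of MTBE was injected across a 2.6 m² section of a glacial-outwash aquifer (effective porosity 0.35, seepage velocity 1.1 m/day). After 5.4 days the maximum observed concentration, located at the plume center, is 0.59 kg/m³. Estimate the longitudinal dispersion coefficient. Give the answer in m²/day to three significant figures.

1.38 m²/day

At the plume center C_max = M/(n_e·A·√(4πDt)), so D = M²/(4πt·(n_e·A·C_max)²).
n_e·A·C_max = 0.35 × 2.6 × 0.59 = 0.5369 kg/m.
D = 5.2²/(4π × 5.4 × 0.5369²) = 1.38 m²/day.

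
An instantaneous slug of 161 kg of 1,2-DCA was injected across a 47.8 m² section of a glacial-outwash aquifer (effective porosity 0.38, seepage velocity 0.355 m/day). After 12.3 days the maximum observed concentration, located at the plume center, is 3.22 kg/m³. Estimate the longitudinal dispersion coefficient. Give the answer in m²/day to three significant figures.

0.0490 m²/day

At the plume center C_max = M/(n_e·A·√(4πDt)), so D = M²/(4πt·(n_e·A·C_max)²).
n_e·A·C_max = 0.38 × 47.8 × 3.22 = 58.49 kg/m.
D = 161²/(4π × 12.3 × 58.49²) = 0.0490 m²/day.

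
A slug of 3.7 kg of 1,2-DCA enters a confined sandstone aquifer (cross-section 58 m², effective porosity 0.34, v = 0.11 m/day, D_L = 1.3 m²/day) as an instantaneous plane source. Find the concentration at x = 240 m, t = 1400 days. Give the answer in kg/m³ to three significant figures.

For an instantaneous plane source, C(x,t) = M/(n_e·A·√(4πDt)) · exp(−(x−vt)²/(4Dt)), with n_e·A the pore (flow) area.
Plume center vt = 0.11 × 1400 = 154 m, so the well at 240 m is 86 m downgradient of the peak.
√(4πDt) = 151.2 m, giving peak height M/(n_e·A·√(4πDt)) = 3.7/(0.34 × 58 × 151.2) = 0.001241 kg/m³.
(x−vt)²/(4Dt) = (86)²/(4 × 1.3 × 1400) = 1.016; exp(−1.016) = 0.3620.
C = 0.001241 × 0.3620 = 0.000449 kg/m³.

0.000449 kg/m³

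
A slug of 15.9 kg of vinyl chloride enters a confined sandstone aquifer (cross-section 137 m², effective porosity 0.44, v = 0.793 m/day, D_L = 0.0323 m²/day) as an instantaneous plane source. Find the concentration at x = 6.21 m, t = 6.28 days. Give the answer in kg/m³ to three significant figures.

0.0256 kg/m³

For an instantaneous plane source, C(x,t) = M/(n_e·A·√(4πDt)) · exp(−(x−vt)²/(4Dt)), with n_e·A the pore (flow) area.
Plume center vt = 0.793 × 6.28 = 4.98004 m, so the well at 6.21 m is 1.22996 m downgradient of the peak.
√(4πDt) = 1.597 m, giving peak height M/(n_e·A·√(4πDt)) = 15.9/(0.44 × 137 × 1.597) = 0.1652 kg/m³.
(x−vt)²/(4Dt) = (1.22996)²/(4 × 0.0323 × 6.28) = 1.864; exp(−1.864) = 0.1551.
C = 0.1652 × 0.1551 = 0.0256 kg/m³.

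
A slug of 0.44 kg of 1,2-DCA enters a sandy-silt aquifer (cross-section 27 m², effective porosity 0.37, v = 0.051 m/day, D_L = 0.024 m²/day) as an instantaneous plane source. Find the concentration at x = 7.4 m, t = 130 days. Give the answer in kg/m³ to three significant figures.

For an instantaneous plane source, C(x,t) = M/(n_e·A·√(4πDt)) · exp(−(x−vt)²/(4Dt)), with n_e·A the pore (flow) area.
Plume center vt = 0.051 × 130 = 6.63 m, so the well at 7.4 m is 0.77 m downgradient of the peak.
√(4πDt) = 6.262 m, giving peak height M/(n_e·A·√(4πDt)) = 0.44/(0.37 × 27 × 6.262) = 0.007034 kg/m³.
(x−vt)²/(4Dt) = (0.77)²/(4 × 0.024 × 130) = 0.04751; exp(−0.04751) = 0.9536.
C = 0.007034 × 0.9536 = 0.00671 kg/m³.

0.00671 kg/m³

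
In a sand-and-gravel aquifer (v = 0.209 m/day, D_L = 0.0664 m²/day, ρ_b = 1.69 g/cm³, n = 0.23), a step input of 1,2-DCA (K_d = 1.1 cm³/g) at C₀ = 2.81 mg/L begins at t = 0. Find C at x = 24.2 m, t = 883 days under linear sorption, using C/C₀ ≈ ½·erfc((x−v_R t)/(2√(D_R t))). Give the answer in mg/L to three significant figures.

0.393 mg/L

Retardation factor R = 1 + ρ_b·K_d/n = 1 + 1.69 × 1.1/0.23 = 9.083.
Sorption retards both mechanisms: v_R = v/R = 0.02301 m/day, D_R = D/R = 0.007310 m²/day.
v_R·t = 0.02301 × 883 = 20.31783 m; 2√(D_R t) = 5.081 m; argument = (24.2 − 20.31783)/5.081 = 0.7641.
C = C₀ × ½·erfc(0.7641) = 2.81 × 0.1399 = 0.393 mg/L.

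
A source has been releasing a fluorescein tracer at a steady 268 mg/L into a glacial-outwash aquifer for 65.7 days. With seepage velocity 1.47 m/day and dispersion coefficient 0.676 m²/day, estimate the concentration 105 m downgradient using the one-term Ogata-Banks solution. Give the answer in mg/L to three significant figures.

49.8 mg/L

For a continuous step input, C/C₀ ≈ ½·erfc((x−vt)/(2√(Dt))).
vt = 1.47 × 65.7 = 96.579 m and 2√(Dt) = 2√(0.676 × 65.7) = 13.33 m.
Argument (x−vt)/(2√(Dt)) = (105 − 96.579)/13.33 = 0.6317; ½·erfc(0.6317) = 0.1858.
C = 268 × 0.1858 = 49.8 mg/L.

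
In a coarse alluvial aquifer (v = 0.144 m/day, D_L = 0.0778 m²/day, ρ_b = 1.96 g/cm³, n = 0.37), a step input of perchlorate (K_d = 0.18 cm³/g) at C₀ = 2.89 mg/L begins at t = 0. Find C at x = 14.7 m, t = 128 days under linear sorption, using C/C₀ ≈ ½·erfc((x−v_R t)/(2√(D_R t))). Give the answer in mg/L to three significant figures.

Retardation factor R = 1 + ρ_b·K_d/n = 1 + 1.96 × 0.18/0.37 = 1.954.
Sorption retards both mechanisms: v_R = v/R = 0.07369 m/day, D_R = D/R = 0.03982 m²/day.
v_R·t = 0.07369 × 128 = 9.43232 m; 2√(D_R t) = 4.515 m; argument = (14.7 − 9.43232)/4.515 = 1.167.
C = C₀ × ½·erfc(1.167) = 2.89 × 0.04943 = 0.143 mg/L.

0.143 mg/L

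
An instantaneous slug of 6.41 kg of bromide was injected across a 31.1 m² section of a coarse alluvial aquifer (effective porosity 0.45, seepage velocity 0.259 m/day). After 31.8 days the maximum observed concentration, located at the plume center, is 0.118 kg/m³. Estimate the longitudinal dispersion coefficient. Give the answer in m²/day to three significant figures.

At the plume center C_max = M/(n_e·A·√(4πDt)), so D = M²/(4πt·(n_e·A·C_max)²).
n_e·A·C_max = 0.45 × 31.1 × 0.118 = 1.651 kg/m.
D = 6.41²/(4π × 31.8 × 1.651²) = 0.0377 m²/day.

0.0377 m²/day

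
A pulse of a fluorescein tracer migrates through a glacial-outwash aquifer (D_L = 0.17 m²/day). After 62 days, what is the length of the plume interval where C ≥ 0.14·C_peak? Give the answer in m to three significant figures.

18.2 m

The plume is Gaussian with σ = √(2Dt) = √(2 × 0.17 × 62) = 4.591 m.
C/C_peak = exp(−Δx²/(2σ²)) = 0.14 ⇒ Δx = σ·√(−2 ln 0.14) = 4.591 × 1.983 = 9.104 m.
Width = 2Δx = 18.2 m.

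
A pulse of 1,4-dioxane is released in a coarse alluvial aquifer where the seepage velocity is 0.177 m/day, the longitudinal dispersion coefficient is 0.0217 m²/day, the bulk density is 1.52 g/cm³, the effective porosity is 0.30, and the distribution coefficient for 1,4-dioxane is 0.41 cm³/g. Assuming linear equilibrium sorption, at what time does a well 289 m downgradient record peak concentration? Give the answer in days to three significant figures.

Retardation factor R = 1 + ρ_b·K_d/n = 1 + 1.52 × 0.41/0.30 = 3.077.
Sorption retards both mechanisms: v_R = v/R = 0.05752 m/day, D_R = D/R = 0.007052 m²/day.
Peak time from v_R²t² + 2D_R t − x² = 0: t = (√(D_R² + v_R²x²) − D_R)/v_R².
√(D_R² + v_R²x²) = √(0.007052² + 0.05752² × 289²) = 16.62; v_R² = 0.003309.
t = (16.62 − 0.007052)/0.003309 = 5020 days.

5020 days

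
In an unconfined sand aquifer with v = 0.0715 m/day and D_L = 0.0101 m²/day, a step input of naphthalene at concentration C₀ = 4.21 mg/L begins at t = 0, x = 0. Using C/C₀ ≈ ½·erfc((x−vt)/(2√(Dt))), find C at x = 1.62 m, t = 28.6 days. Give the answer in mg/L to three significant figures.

3.00 mg/L

For a continuous step input, C/C₀ ≈ ½·erfc((x−vt)/(2√(Dt))).
vt = 0.0715 × 28.6 = 2.0449 m and 2√(Dt) = 2√(0.0101 × 28.6) = 1.075 m.
Argument (x−vt)/(2√(Dt)) = (1.62 − 2.0449)/1.075 = -0.3953; ½·erfc(-0.3953) = 0.7119.
C = 4.21 × 0.7119 = 3.00 mg/L.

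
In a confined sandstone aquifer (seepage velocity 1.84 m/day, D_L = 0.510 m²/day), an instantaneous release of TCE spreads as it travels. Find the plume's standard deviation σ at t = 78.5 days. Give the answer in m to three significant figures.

Dispersive spreading gives a Gaussian with σ² = 2Dt; advection only shifts the center.
σ = √(2 × 0.510 × 78.5) = 8.95 m.

8.95 m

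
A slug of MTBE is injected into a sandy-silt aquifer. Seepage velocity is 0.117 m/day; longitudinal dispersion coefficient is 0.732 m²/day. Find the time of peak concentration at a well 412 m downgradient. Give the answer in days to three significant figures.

For the 1D instantaneous-source solution, setting ∂C/∂t = 0 at fixed x gives v²t² + 2Dt − x² = 0, so t = (√(D² + v²x²) − D)/v².
√(D² + v²x²) = √(0.732² + 0.117² × 412²) = 48.21; v² = 0.013689.
t = (48.21 − 0.732)/0.013689 = 3470 days (vs. the pure-advection estimate x/v = 3520 d).

3470 days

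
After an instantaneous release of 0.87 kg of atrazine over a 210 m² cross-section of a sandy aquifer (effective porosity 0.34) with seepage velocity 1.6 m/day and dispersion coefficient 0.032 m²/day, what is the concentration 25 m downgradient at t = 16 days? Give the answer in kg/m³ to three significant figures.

For an instantaneous plane source, C(x,t) = M/(n_e·A·√(4πDt)) · exp(−(x−vt)²/(4Dt)), with n_e·A the pore (flow) area.
Plume center vt = 1.6 × 16 = 25.6 m, so the well at 25 m is 0.6 m upgradient of the peak.
√(4πDt) = 2.537 m, giving peak height M/(n_e·A·√(4πDt)) = 0.87/(0.34 × 210 × 2.537) = 0.004803 kg/m³.
(x−vt)²/(4Dt) = (-0.6)²/(4 × 0.032 × 16) = 0.1758; exp(−0.1758) = 0.8388.
C = 0.004803 × 0.8388 = 0.00403 kg/m³.

0.00403 kg/m³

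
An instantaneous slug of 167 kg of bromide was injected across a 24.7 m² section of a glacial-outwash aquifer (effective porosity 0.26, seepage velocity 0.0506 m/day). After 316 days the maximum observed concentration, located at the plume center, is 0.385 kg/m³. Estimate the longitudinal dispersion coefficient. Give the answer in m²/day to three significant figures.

At the plume center C_max = M/(n_e·A·√(4πDt)), so D = M²/(4πt·(n_e·A·C_max)²).
n_e·A·C_max = 0.26 × 24.7 × 0.385 = 2.472 kg/m.
D = 167²/(4π × 316 × 2.472²) = 1.15 m²/day.

1.15 m²/day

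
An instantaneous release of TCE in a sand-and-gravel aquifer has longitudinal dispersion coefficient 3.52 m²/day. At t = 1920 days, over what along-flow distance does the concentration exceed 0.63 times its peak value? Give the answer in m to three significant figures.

The plume is Gaussian with σ = √(2Dt) = √(2 × 3.52 × 1920) = 116.3 m.
C/C_peak = exp(−Δx²/(2σ²)) = 0.63 ⇒ Δx = σ·√(−2 ln 0.63) = 116.3 × 0.9613 = 111.8 m.
Width = 2Δx = 224 m.

224 m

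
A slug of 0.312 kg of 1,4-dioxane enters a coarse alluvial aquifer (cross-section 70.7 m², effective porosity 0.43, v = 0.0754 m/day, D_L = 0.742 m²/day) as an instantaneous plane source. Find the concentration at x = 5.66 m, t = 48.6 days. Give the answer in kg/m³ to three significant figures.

For an instantaneous plane source, C(x,t) = M/(n_e·A·√(4πDt)) · exp(−(x−vt)²/(4Dt)), with n_e·A the pore (flow) area.
Plume center vt = 0.0754 × 48.6 = 3.66444 m, so the well at 5.66 m is 1.99556 m downgradient of the peak.
√(4πDt) = 21.29 m, giving peak height M/(n_e·A·√(4πDt)) = 0.312/(0.43 × 70.7 × 21.29) = 0.0004820 kg/m³.
(x−vt)²/(4Dt) = (1.99556)²/(4 × 0.742 × 48.6) = 0.02761; exp(−0.02761) = 0.9728.
C = 0.0004820 × 0.9728 = 0.000469 kg/m³.

0.000469 kg/m³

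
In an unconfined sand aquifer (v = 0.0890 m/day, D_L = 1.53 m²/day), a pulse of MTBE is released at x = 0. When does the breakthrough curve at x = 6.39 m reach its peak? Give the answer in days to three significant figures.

12.9 days

For the 1D instantaneous-source solution, setting ∂C/∂t = 0 at fixed x gives v²t² + 2Dt − x² = 0, so t = (√(D² + v²x²) − D)/v².
√(D² + v²x²) = √(1.53² + 0.0890² × 6.39²) = 1.632; v² = 0.007921.
t = (1.632 − 1.53)/0.007921 = 12.9 days (vs. the pure-advection estimate x/v = 71.8 d).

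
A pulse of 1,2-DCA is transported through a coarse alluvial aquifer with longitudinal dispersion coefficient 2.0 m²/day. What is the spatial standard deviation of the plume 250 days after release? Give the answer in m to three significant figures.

31.6 m

Dispersive spreading gives a Gaussian with σ² = 2Dt; advection only shifts the center.
σ = √(2 × 2.0 × 250) = 31.6 m.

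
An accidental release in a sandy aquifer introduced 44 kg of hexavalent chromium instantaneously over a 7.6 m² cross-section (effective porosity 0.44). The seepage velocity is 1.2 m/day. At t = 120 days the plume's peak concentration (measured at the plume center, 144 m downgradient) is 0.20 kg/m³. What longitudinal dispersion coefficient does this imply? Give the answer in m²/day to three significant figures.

2.87 m²/day

At the plume center C_max = M/(n_e·A·√(4πDt)), so D = M²/(4πt·(n_e·A·C_max)²).
n_e·A·C_max = 0.44 × 7.6 × 0.20 = 0.6688 kg/m.
D = 44²/(4π × 120 × 0.6688²) = 2.87 m²/day.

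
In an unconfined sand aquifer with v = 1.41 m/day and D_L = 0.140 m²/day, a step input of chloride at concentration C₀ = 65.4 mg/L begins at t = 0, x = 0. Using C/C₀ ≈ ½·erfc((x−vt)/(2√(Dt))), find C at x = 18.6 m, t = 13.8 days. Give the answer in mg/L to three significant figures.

43.7 mg/L

For a continuous step input, C/C₀ ≈ ½·erfc((x−vt)/(2√(Dt))).
vt = 1.41 × 13.8 = 19.458 m and 2√(Dt) = 2√(0.140 × 13.8) = 2.780 m.
Argument (x−vt)/(2√(Dt)) = (18.6 − 19.458)/2.780 = -0.3086; ½·erfc(-0.3086) = 0.6687.
C = 65.4 × 0.6687 = 43.7 mg/L.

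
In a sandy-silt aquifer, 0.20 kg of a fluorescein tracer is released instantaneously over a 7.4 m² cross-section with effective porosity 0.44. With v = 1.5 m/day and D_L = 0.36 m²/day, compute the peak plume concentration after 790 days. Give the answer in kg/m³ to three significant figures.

0.00103 kg/m³

The peak of an instantaneous 1D plume sits at x = vt; there the Gaussian factor is 1 and C_max = M/(n_e·A·√(4πDt)), where n_e·A is the pore area the mass is dissolved in.
√(4πDt) = √(4π × 0.36 × 790) = 59.78 m, so C_max = 0.20/(0.44 × 7.4 × 59.78) = 0.00103 kg/m³.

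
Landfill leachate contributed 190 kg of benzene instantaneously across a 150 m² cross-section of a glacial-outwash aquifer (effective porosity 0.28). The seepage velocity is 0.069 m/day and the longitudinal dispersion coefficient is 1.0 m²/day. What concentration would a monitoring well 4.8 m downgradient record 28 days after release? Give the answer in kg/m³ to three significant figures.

For an instantaneous plane source, C(x,t) = M/(n_e·A·√(4πDt)) · exp(−(x−vt)²/(4Dt)), with n_e·A the pore (flow) area.
Plume center vt = 0.069 × 28 = 1.932 m, so the well at 4.8 m is 2.868 m downgradient of the peak.
√(4πDt) = 18.76 m, giving peak height M/(n_e·A·√(4πDt)) = 190/(0.28 × 150 × 18.76) = 0.2411 kg/m³.
(x−vt)²/(4Dt) = (2.868)²/(4 × 1.0 × 28) = 0.07344; exp(−0.07344) = 0.9292.
C = 0.2411 × 0.9292 = 0.224 kg/m³.

0.224 kg/m³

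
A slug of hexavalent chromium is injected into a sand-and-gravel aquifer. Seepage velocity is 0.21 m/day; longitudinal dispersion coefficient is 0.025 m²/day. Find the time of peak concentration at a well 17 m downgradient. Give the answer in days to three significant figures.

For the 1D instantaneous-source solution, setting ∂C/∂t = 0 at fixed x gives v²t² + 2Dt − x² = 0, so t = (√(D² + v²x²) − D)/v².
√(D² + v²x²) = √(0.025² + 0.21² × 17²) = 3.570; v² = 0.0441.
t = (3.570 − 0.025)/0.0441 = 80.4 days (vs. the pure-advection estimate x/v = 81.0 d).

80.4 days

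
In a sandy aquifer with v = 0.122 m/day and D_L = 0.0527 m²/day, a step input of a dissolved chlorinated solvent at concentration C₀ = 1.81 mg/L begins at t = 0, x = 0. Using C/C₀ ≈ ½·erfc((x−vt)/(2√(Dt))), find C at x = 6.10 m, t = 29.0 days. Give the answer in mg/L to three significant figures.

For a continuous step input, C/C₀ ≈ ½·erfc((x−vt)/(2√(Dt))).
vt = 0.122 × 29.0 = 3.538 m and 2√(Dt) = 2√(0.0527 × 29.0) = 2.472 m.
Argument (x−vt)/(2√(Dt)) = (6.10 − 3.538)/2.472 = 1.036; ½·erfc(1.036) = 0.07144.
C = 1.81 × 0.07144 = 0.129 mg/L.

0.129 mg/L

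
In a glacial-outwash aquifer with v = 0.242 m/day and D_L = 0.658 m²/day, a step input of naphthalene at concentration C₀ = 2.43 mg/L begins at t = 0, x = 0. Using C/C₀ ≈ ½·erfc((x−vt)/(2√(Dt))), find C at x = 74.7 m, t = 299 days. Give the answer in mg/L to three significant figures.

1.10 mg/L

For a continuous step input, C/C₀ ≈ ½·erfc((x−vt)/(2√(Dt))).
vt = 0.242 × 299 = 72.358 m and 2√(Dt) = 2√(0.658 × 299) = 28.05 m.
Argument (x−vt)/(2√(Dt)) = (74.7 − 72.358)/28.05 = 0.08349; ½·erfc(0.08349) = 0.4530.
C = 2.43 × 0.4530 = 1.10 mg/L.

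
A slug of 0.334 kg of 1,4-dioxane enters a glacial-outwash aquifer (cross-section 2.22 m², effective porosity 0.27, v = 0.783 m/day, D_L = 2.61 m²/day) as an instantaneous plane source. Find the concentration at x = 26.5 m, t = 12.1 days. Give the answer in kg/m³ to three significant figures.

0.00282 kg/m³

For an instantaneous plane source, C(x,t) = M/(n_e·A·√(4πDt)) · exp(−(x−vt)²/(4Dt)), with n_e·A the pore (flow) area.
Plume center vt = 0.783 × 12.1 = 9.4743 m, so the well at 26.5 m is 17.0257 m downgradient of the peak.
√(4πDt) = 19.92 m, giving peak height M/(n_e·A·√(4πDt)) = 0.334/(0.27 × 2.22 × 19.92) = 0.02797 kg/m³.
(x−vt)²/(4Dt) = (17.0257)²/(4 × 2.61 × 12.1) = 2.295; exp(−2.295) = 0.1008.
C = 0.02797 × 0.1008 = 0.00282 kg/m³.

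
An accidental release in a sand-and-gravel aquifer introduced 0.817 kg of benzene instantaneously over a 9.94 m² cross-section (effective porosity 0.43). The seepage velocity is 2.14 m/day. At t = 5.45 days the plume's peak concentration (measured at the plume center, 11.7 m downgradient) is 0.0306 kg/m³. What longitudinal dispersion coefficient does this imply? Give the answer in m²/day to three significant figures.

At the plume center C_max = M/(n_e·A·√(4πDt)), so D = M²/(4πt·(n_e·A·C_max)²).
n_e·A·C_max = 0.43 × 9.94 × 0.0306 = 0.1308 kg/m.
D = 0.817²/(4π × 5.45 × 0.1308²) = 0.570 m²/day.

0.570 m²/day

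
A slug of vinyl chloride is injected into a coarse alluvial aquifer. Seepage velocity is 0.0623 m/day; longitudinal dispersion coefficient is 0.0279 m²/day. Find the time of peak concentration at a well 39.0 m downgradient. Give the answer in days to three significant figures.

619 days

For the 1D instantaneous-source solution, setting ∂C/∂t = 0 at fixed x gives v²t² + 2Dt − x² = 0, so t = (√(D² + v²x²) − D)/v².
√(D² + v²x²) = √(0.0279² + 0.0623² × 39.0²) = 2.430; v² = 0.00388129.
t = (2.430 − 0.0279)/0.00388129 = 619 days (vs. the pure-advection estimate x/v = 626 d).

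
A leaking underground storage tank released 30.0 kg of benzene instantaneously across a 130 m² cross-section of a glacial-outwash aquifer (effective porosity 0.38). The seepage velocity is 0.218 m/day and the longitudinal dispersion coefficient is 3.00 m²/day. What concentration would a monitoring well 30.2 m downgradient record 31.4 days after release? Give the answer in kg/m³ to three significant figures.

0.00415 kg/m³

For an instantaneous plane source, C(x,t) = M/(n_e·A·√(4πDt)) · exp(−(x−vt)²/(4Dt)), with n_e·A the pore (flow) area.
Plume center vt = 0.218 × 31.4 = 6.8452 m, so the well at 30.2 m is 23.3548 m downgradient of the peak.
√(4πDt) = 34.41 m, giving peak height M/(n_e·A·√(4πDt)) = 30.0/(0.38 × 130 × 34.41) = 0.01765 kg/m³.
(x−vt)²/(4Dt) = (23.3548)²/(4 × 3.00 × 31.4) = 1.448; exp(−1.448) = 0.2350.
C = 0.01765 × 0.2350 = 0.00415 kg/m³.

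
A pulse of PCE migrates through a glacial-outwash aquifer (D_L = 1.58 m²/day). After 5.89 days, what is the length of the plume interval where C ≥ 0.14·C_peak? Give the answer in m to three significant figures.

The plume is Gaussian with σ = √(2Dt) = √(2 × 1.58 × 5.89) = 4.314 m.
C/C_peak = exp(−Δx²/(2σ²)) = 0.14 ⇒ Δx = σ·√(−2 ln 0.14) = 4.314 × 1.983 = 8.555 m.
Width = 2Δx = 17.1 m.

17.1 m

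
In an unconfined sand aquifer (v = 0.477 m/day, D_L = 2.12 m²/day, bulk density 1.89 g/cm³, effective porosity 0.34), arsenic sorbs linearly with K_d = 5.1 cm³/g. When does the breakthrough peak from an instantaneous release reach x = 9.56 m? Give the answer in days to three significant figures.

Retardation factor R = 1 + ρ_b·K_d/n = 1 + 1.89 × 5.1/0.34 = 29.35.
Sorption retards both mechanisms: v_R = v/R = 0.01625 m/day, D_R = D/R = 0.07223 m²/day.
Peak time from v_R²t² + 2D_R t − x² = 0: t = (√(D_R² + v_R²x²) − D_R)/v_R².
√(D_R² + v_R²x²) = √(0.07223² + 0.01625² × 9.56²) = 0.1713; v_R² = 0.0002641.
t = (0.1713 − 0.07223)/0.0002641 = 375 days.

375 days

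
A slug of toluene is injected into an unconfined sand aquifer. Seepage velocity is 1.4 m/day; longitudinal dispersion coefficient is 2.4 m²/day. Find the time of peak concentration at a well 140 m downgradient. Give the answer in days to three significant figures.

98.8 days

For the 1D instantaneous-source solution, setting ∂C/∂t = 0 at fixed x gives v²t² + 2Dt − x² = 0, so t = (√(D² + v²x²) − D)/v².
√(D² + v²x²) = √(2.4² + 1.4² × 140²) = 196.0; v² = 1.96.
t = (196.0 − 2.4)/1.96 = 98.8 days (vs. the pure-advection estimate x/v = 100 d).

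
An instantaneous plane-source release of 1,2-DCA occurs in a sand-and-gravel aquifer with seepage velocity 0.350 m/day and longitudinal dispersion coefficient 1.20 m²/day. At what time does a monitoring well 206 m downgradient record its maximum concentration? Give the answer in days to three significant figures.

579 days

For the 1D instantaneous-source solution, setting ∂C/∂t = 0 at fixed x gives v²t² + 2Dt − x² = 0, so t = (√(D² + v²x²) − D)/v².
√(D² + v²x²) = √(1.20² + 0.350² × 206²) = 72.11; v² = 0.1225.
t = (72.11 − 1.20)/0.1225 = 579 days (vs. the pure-advection estimate x/v = 589 d).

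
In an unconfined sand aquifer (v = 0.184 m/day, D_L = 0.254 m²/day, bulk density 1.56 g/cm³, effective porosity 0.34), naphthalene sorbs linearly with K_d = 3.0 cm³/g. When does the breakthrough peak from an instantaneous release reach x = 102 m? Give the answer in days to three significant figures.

8070 days

Retardation factor R = 1 + ρ_b·K_d/n = 1 + 1.56 × 3.0/0.34 = 14.76.
Sorption retards both mechanisms: v_R = v/R = 0.01247 m/day, D_R = D/R = 0.01721 m²/day.
Peak time from v_R²t² + 2D_R t − x² = 0: t = (√(D_R² + v_R²x²) − D_R)/v_R².
√(D_R² + v_R²x²) = √(0.01721² + 0.01247² × 102²) = 1.272; v_R² = 0.0001555.
t = (1.272 − 0.01721)/0.0001555 = 8070 days.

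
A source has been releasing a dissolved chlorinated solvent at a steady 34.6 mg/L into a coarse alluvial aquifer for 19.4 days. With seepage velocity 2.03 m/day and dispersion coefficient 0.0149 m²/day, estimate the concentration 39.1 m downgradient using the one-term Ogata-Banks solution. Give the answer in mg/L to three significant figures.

For a continuous step input, C/C₀ ≈ ½·erfc((x−vt)/(2√(Dt))).
vt = 2.03 × 19.4 = 39.382 m and 2√(Dt) = 2√(0.0149 × 19.4) = 1.075 m.
Argument (x−vt)/(2√(Dt)) = (39.1 − 39.382)/1.075 = -0.2623; ½·erfc(-0.2623) = 0.6447.
C = 34.6 × 0.6447 = 22.3 mg/L.

22.3 mg/L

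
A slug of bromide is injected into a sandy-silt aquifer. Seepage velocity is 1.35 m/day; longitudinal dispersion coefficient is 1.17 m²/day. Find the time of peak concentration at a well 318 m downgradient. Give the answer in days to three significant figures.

For the 1D instantaneous-source solution, setting ∂C/∂t = 0 at fixed x gives v²t² + 2Dt − x² = 0, so t = (√(D² + v²x²) − D)/v².
√(D² + v²x²) = √(1.17² + 1.35² × 318²) = 429.3; v² = 1.8225.
t = (429.3 − 1.17)/1.8225 = 235 days (vs. the pure-advection estimate x/v = 236 d).

235 days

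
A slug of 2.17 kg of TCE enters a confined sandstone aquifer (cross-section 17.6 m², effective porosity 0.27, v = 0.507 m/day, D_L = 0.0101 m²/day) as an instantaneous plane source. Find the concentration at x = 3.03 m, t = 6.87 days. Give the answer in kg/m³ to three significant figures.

0.233 kg/m³

For an instantaneous plane source, C(x,t) = M/(n_e·A·√(4πDt)) · exp(−(x−vt)²/(4Dt)), with n_e·A the pore (flow) area.
Plume center vt = 0.507 × 6.87 = 3.48309 m, so the well at 3.03 m is 0.45309 m upgradient of the peak.
√(4πDt) = 0.9338 m, giving peak height M/(n_e·A·√(4πDt)) = 2.17/(0.27 × 17.6 × 0.9338) = 0.4890 kg/m³.
(x−vt)²/(4Dt) = (-0.45309)²/(4 × 0.0101 × 6.87) = 0.7397; exp(−0.7397) = 0.4773.
C = 0.4890 × 0.4773 = 0.233 kg/m³.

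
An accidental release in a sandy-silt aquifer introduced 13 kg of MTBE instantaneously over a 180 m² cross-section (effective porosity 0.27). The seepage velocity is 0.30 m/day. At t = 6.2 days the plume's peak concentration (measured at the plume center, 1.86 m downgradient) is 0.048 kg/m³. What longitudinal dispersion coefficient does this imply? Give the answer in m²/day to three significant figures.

0.399 m²/day

At the plume center C_max = M/(n_e·A·√(4πDt)), so D = M²/(4πt·(n_e·A·C_max)²).
n_e·A·C_max = 0.27 × 180 × 0.048 = 2.333 kg/m.
D = 13²/(4π × 6.2 × 2.333²) = 0.399 m²/day.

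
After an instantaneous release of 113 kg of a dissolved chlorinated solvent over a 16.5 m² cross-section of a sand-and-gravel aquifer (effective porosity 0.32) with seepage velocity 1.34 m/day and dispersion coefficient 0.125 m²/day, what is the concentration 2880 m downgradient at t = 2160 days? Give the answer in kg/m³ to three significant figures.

For an instantaneous plane source, C(x,t) = M/(n_e·A·√(4πDt)) · exp(−(x−vt)²/(4Dt)), with n_e·A the pore (flow) area.
Plume center vt = 1.34 × 2160 = 2894.4 m, so the well at 2880 m is 14.4 m upgradient of the peak.
√(4πDt) = 58.25 m, giving peak height M/(n_e·A·√(4πDt)) = 113/(0.32 × 16.5 × 58.25) = 0.3674 kg/m³.
(x−vt)²/(4Dt) = (-14.4)²/(4 × 0.125 × 2160) = 0.1920; exp(−0.1920) = 0.8253.
C = 0.3674 × 0.8253 = 0.303 kg/m³.

0.303 kg/m³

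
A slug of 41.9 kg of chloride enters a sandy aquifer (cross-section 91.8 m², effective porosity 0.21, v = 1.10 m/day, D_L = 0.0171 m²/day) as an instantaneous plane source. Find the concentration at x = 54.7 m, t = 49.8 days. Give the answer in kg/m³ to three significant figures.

0.663 kg/m³

For an instantaneous plane source, C(x,t) = M/(n_e·A·√(4πDt)) · exp(−(x−vt)²/(4Dt)), with n_e·A the pore (flow) area.
Plume center vt = 1.10 × 49.8 = 54.78 m, so the well at 54.7 m is 0.08 m upgradient of the peak.
√(4πDt) = 3.271 m, giving peak height M/(n_e·A·√(4πDt)) = 41.9/(0.21 × 91.8 × 3.271) = 0.6645 kg/m³.
(x−vt)²/(4Dt) = (-0.08)²/(4 × 0.0171 × 49.8) = 0.001879; exp(−0.001879) = 0.9981.
C = 0.6645 × 0.9981 = 0.663 kg/m³.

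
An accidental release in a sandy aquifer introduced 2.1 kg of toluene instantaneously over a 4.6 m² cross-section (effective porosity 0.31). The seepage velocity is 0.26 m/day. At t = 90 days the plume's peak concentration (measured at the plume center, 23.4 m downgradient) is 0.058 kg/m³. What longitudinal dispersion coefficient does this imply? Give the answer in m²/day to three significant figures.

0.570 m²/day

At the plume center C_max = M/(n_e·A·√(4πDt)), so D = M²/(4πt·(n_e·A·C_max)²).
n_e·A·C_max = 0.31 × 4.6 × 0.058 = 0.08271 kg/m.
D = 2.1²/(4π × 90 × 0.08271²) = 0.570 m²/day.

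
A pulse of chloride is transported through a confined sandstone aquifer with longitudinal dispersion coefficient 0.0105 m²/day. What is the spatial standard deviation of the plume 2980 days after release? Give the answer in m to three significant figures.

7.91 m

Dispersive spreading gives a Gaussian with σ² = 2Dt; advection only shifts the center.
σ = √(2 × 0.0105 × 2980) = 7.91 m.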